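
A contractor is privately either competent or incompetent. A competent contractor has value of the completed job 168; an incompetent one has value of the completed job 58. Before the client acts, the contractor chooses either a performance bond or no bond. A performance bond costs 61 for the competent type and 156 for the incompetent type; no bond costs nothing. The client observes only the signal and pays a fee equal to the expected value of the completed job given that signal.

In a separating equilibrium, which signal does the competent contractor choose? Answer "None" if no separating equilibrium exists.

bond

Try competent → bond, incompetent → no bond:
  Under separation the client infers type exactly: bond → competent (pays 168), no bond → incompetent (pays 58).
  Competent: bond gives 168 − 61 = 107; no bond gives 58 − 0 = 58. No deviation. ✓
  Incompetent: no bond gives 58 − 0 = 58; bond gives 168 − 156 = 12. No deviation. ✓
Both hold — the competent type sends bond.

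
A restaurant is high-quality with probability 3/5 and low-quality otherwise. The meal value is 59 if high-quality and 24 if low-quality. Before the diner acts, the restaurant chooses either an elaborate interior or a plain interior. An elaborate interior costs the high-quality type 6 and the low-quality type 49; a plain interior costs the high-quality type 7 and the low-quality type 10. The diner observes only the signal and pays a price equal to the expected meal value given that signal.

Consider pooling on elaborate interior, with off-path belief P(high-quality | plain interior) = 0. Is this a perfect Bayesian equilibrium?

No

On the equilibrium path (elaborate interior) the diner holds the prior 3/5 and pays 3/5·59 + 2/5·24 = 45. Off-path (plain interior) belief 0 gives 0·59 + 1·24 = 24.
High-quality: elaborate interior gives 45 − 6 = 39; plain interior gives 24 − 7 = 17. Stays. ✓
Low-quality: elaborate interior gives 45 − 49 = -4; plain interior gives 24 − 10 = 14. Deviates. ✗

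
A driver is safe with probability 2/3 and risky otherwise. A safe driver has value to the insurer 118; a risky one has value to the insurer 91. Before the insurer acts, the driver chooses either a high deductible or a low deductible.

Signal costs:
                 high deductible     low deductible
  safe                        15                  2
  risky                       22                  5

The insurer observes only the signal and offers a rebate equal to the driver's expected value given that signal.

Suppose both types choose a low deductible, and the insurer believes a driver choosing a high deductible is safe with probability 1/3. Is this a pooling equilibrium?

Yes

On the equilibrium path (low deductible) the insurer holds the prior 2/3 and pays 2/3·118 + 1/3·91 = 109. Off-path (high deductible) belief 1/3 gives 1/3·118 + 2/3·91 = 100.
Safe: low deductible gives 109 − 2 = 107; high deductible gives 100 − 15 = 85. Stays. ✓
Risky: low deductible gives 109 − 5 = 104; high deductible gives 100 − 22 = 78. Stays. ✓
Beliefs are Bayes-consistent on-path and both types best-respond.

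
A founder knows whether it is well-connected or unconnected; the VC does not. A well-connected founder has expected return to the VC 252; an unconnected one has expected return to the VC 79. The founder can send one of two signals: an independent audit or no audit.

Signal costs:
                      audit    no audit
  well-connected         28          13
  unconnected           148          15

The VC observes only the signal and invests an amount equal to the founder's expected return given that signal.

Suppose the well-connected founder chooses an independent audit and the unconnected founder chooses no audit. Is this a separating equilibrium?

If types separate, audit earns payment 252 and no audit earns 79.
Well-connected: audit gives 252 − 28 = 224; no audit gives 79 − 13 = 66. No deviation. ✓
Unconnected: no audit gives 79 − 15 = 64; audit gives 252 − 148 = 104. Would deviate. ✗

No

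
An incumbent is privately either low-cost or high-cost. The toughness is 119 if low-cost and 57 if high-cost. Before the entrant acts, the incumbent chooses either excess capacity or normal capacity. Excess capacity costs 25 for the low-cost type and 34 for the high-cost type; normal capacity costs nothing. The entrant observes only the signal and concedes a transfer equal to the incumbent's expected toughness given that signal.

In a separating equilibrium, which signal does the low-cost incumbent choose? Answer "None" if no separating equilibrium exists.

Try low-cost → excess capacity, high-cost → normal capacity:
  If types separate, excess capacity earns payment 119 and normal capacity earns 57.
  Low-cost: excess capacity gives 119 − 25 = 94; normal capacity gives 57 − 0 = 57. No deviation. ✓
  High-cost: normal capacity gives 57 − 0 = 57; excess capacity gives 119 − 34 = 85. Would deviate. ✗
Try low-cost → normal capacity, high-cost → excess capacity:
  If types separate, normal capacity earns payment 119 and excess capacity earns 57.
  Low-cost: normal capacity gives 119 − 0 = 119; excess capacity gives 57 − 25 = 32. No deviation. ✓
  High-cost: excess capacity gives 57 − 34 = 23; normal capacity gives 119 − 0 = 119. Would deviate. ✗
Neither assignment is incentive-compatible.

None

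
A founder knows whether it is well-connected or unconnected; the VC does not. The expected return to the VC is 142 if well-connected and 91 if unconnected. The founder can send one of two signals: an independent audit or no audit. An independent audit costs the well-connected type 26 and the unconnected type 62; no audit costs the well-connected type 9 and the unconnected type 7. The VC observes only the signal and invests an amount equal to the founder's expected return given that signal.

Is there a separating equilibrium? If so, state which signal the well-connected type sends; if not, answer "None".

Try well-connected → audit, unconnected → no audit:
  If types separate, audit earns payment 142 and no audit earns 91.
  Well-connected: audit gives 142 − 26 = 116; no audit gives 91 − 9 = 82. No deviation. ✓
  Unconnected: no audit gives 91 − 7 = 84; audit gives 142 − 62 = 80. No deviation. ✓
Both hold — the well-connected type sends audit.

audit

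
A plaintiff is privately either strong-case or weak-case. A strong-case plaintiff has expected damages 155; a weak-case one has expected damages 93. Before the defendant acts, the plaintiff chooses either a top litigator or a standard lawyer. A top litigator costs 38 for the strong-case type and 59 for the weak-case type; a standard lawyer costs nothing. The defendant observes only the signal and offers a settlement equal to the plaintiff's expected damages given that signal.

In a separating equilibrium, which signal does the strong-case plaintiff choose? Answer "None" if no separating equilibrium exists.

Try strong-case → top litigator, weak-case → standard lawyer:
  Under separation the defendant infers type exactly: top litigator → strong-case (pays 155), standard lawyer → weak-case (pays 93).
  Strong-case: top litigator gives 155 − 38 = 117; standard lawyer gives 93 − 0 = 93. No deviation. ✓
  Weak-case: standard lawyer gives 93 − 0 = 93; top litigator gives 155 − 59 = 96. Would deviate. ✗
Try strong-case → standard lawyer, weak-case → top litigator:
  Under separation the defendant infers type exactly: standard lawyer → strong-case (pays 155), top litigator → weak-case (pays 93).
  Strong-case: standard lawyer gives 155 − 0 = 155; top litigator gives 93 − 38 = 55. No deviation. ✓
  Weak-case: top litigator gives 93 − 59 = 34; standard lawyer gives 155 − 0 = 155. Would deviate. ✗
Neither assignment is incentive-compatible.

None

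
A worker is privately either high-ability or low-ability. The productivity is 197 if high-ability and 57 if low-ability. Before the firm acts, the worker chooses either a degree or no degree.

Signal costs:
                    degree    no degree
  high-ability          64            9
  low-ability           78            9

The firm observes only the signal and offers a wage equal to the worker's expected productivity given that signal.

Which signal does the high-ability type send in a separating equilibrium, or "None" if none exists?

None

Try high-ability → degree, low-ability → no degree:
  If types separate, degree earns payment 197 and no degree earns 57.
  High-ability: degree gives 197 − 64 = 133; no degree gives 57 − 9 = 48. No deviation. ✓
  Low-ability: no degree gives 57 − 9 = 48; degree gives 197 − 78 = 119. Would deviate. ✗
Try high-ability → no degree, low-ability → degree:
  If types separate, no degree earns payment 197 and degree earns 57.
  High-ability: no degree gives 197 − 9 = 188; degree gives 57 − 64 = -7. No deviation. ✓
  Low-ability: degree gives 57 − 78 = -21; no degree gives 197 − 9 = 188. Would deviate. ✗
Neither assignment is incentive-compatible.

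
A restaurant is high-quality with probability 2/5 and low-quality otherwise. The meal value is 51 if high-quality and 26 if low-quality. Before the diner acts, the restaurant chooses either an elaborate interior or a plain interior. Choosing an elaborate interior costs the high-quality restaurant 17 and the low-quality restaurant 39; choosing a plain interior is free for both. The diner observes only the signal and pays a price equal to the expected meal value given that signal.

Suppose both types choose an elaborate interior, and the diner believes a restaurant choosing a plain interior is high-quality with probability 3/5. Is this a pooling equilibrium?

No

At the pooled signal (elaborate interior) the diner holds the prior 2/5 and pays 2/5·51 + 3/5·26 = 36. Off-path (plain interior) belief 3/5 gives 3/5·51 + 2/5·26 = 41.
High-quality: elaborate interior gives 36 − 17 = 19; plain interior gives 41 − 0 = 41. Deviates. ✗
Low-quality: elaborate interior gives 36 − 39 = -3; plain interior gives 41 − 0 = 41. Deviates. ✗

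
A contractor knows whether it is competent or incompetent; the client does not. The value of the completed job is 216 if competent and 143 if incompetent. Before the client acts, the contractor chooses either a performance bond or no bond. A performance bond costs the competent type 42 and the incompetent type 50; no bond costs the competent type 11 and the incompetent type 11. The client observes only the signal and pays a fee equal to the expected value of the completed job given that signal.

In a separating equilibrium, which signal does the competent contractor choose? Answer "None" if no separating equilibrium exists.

Try competent → bond, incompetent → no bond:
  If types separate, bond earns payment 216 and no bond earns 143.
  Competent: bond gives 216 − 42 = 174; no bond gives 143 − 11 = 132. No deviation. ✓
  Incompetent: no bond gives 143 − 11 = 132; bond gives 216 − 50 = 166. Would deviate. ✗
Try competent → no bond, incompetent → bond:
  If types separate, no bond earns payment 216 and bond earns 143.
  Competent: no bond gives 216 − 11 = 205; bond gives 143 − 42 = 101. No deviation. ✓
  Incompetent: bond gives 143 − 50 = 93; no bond gives 216 − 11 = 205. Would deviate. ✗
Neither assignment is incentive-compatible.

None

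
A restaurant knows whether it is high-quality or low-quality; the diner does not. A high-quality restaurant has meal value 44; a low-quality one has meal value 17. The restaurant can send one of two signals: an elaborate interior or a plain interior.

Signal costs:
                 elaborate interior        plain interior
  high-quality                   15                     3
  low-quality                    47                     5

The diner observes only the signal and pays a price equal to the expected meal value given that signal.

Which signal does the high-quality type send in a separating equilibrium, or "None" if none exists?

elaborate interior

Try high-quality → elaborate interior, low-quality → plain interior:
  If types separate, elaborate interior earns payment 44 and plain interior earns 17.
  High-quality: elaborate interior gives 44 − 15 = 29; plain interior gives 17 − 3 = 14. No deviation. ✓
  Low-quality: plain interior gives 17 − 5 = 12; elaborate interior gives 44 − 47 = -3. No deviation. ✓
Both hold — the high-quality type sends elaborate interior.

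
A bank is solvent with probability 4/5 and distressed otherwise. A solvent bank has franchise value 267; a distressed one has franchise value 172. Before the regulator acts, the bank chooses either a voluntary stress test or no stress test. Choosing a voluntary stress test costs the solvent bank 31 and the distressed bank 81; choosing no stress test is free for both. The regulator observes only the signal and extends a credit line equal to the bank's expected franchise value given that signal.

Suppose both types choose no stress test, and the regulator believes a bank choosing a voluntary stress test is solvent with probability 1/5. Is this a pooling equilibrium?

Yes

On the equilibrium path (no stress test) the regulator holds the prior 4/5 and pays 4/5·267 + 1/5·172 = 248. Off-path (stress test) belief 1/5 gives 1/5·267 + 4/5·172 = 191.
Solvent: no stress test gives 248 − 0 = 248; stress test gives 191 − 31 = 160. Stays. ✓
Distressed: no stress test gives 248 − 0 = 248; stress test gives 191 − 81 = 110. Stays. ✓
Beliefs are Bayes-consistent on-path and both types best-respond.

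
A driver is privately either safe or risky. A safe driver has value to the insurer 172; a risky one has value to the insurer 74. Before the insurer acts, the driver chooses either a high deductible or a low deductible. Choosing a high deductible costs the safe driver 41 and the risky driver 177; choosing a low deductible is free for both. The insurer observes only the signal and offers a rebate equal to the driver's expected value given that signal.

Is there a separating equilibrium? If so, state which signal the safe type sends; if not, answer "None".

Try safe → high deductible, risky → low deductible:
  If types separate, high deductible earns payment 172 and low deductible earns 74.
  Safe: high deductible gives 172 − 41 = 131; low deductible gives 74 − 0 = 74. No deviation. ✓
  Risky: low deductible gives 74 − 0 = 74; high deductible gives 172 − 177 = -5. No deviation. ✓
Both hold — the safe type sends high deductible.

high deductible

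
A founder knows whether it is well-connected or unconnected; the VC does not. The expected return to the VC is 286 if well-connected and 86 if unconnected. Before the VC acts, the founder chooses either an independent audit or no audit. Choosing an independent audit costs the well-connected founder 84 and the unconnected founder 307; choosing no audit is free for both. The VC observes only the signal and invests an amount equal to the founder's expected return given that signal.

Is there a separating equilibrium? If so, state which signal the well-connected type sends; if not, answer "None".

Try well-connected → audit, unconnected → no audit:
  If types separate, audit earns payment 286 and no audit earns 86.
  Well-connected: audit gives 286 − 84 = 202; no audit gives 86 − 0 = 86. No deviation. ✓
  Unconnected: no audit gives 86 − 0 = 86; audit gives 286 − 307 = -21. No deviation. ✓
Both hold — the well-connected type sends audit.

audit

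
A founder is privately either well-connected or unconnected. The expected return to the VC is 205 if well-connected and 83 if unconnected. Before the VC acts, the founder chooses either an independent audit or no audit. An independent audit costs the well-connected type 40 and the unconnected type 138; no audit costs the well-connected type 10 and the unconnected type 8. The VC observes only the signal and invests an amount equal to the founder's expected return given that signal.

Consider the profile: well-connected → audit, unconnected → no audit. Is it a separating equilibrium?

Yes

Under separation the VC infers type exactly: audit → well-connected (pays 205), no audit → unconnected (pays 83).
Well-connected: audit gives 205 − 40 = 165; no audit gives 83 − 10 = 73. No deviation. ✓
Unconnected: no audit gives 83 − 8 = 75; audit gives 205 − 138 = 67. No deviation. ✓
Both incentive constraints hold.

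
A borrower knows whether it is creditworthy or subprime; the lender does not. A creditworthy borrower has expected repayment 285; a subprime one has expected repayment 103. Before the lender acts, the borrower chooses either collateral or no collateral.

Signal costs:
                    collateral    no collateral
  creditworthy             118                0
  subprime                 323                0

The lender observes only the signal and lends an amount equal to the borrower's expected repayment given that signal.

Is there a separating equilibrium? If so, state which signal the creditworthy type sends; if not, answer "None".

Try creditworthy → collateral, subprime → no collateral:
  If types separate, collateral earns payment 285 and no collateral earns 103.
  Creditworthy: collateral gives 285 − 118 = 167; no collateral gives 103 − 0 = 103. No deviation. ✓
  Subprime: no collateral gives 103 − 0 = 103; collateral gives 285 − 323 = -38. No deviation. ✓
Both hold — the creditworthy type sends collateral.

collateral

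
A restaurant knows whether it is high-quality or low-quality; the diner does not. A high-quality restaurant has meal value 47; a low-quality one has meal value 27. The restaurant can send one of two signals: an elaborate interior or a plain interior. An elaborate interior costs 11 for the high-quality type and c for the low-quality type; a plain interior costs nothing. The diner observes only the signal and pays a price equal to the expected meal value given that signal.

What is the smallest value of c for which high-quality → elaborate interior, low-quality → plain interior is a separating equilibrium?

20

Under separation: elaborate interior → high-quality (pays 47); plain interior → low-quality (pays 27).
High-quality: 47 − 11 = 36 ≥ 27 − 0 = 27. Holds regardless of c. ✓
Low-quality: 27 − 0 ≥ 47 − c, so c ≥ 47 − 27 = 20.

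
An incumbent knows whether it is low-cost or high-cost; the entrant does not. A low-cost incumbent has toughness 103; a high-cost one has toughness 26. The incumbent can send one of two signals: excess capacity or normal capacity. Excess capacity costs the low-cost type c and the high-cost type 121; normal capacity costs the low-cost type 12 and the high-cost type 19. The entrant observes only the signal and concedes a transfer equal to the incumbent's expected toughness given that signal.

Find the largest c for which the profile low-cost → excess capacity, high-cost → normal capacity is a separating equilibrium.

Under separation: excess capacity → low-cost (pays 103); normal capacity → high-cost (pays 26).
High-cost: 26 − 19 = 7 ≥ 103 − 121 = -18. Holds regardless of c. ✓
Low-cost: 103 − c ≥ 26 − 12, so c ≤ 103 − 14 = 89.

89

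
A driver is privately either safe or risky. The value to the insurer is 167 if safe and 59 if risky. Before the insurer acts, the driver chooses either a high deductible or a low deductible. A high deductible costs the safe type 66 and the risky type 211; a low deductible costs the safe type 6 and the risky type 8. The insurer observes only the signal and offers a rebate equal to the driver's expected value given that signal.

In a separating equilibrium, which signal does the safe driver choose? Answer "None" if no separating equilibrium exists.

Try safe → high deductible, risky → low deductible:
  Under separation the insurer infers type exactly: high deductible → safe (pays 167), low deductible → risky (pays 59).
  Safe: high deductible gives 167 − 66 = 101; low deductible gives 59 − 6 = 53. No deviation. ✓
  Risky: low deductible gives 59 − 8 = 51; high deductible gives 167 − 211 = -44. No deviation. ✓
Both hold — the safe type sends high deductible.

high deductible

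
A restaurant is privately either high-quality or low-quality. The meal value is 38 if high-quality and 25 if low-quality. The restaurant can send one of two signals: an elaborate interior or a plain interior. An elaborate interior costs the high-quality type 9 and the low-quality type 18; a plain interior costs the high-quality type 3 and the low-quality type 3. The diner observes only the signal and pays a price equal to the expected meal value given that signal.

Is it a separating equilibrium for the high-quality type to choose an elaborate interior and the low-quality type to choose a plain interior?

Yes

If types separate, elaborate interior earns payment 38 and plain interior earns 25.
High-quality: elaborate interior gives 38 − 9 = 29; plain interior gives 25 − 3 = 22. No deviation. ✓
Low-quality: plain interior gives 25 − 3 = 22; elaborate interior gives 38 − 18 = 20. No deviation. ✓
Both incentive constraints hold.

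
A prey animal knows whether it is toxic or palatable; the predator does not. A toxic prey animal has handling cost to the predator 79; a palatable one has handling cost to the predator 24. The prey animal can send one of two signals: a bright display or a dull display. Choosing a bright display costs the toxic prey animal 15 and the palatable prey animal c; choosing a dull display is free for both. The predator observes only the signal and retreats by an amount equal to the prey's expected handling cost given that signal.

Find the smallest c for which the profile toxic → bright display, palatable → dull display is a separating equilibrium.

55

Under separation: bright display → toxic (pays 79); dull display → palatable (pays 24).
Toxic: 79 − 15 = 64 ≥ 24 − 0 = 24. Holds regardless of c. ✓
Palatable: 24 − 0 ≥ 79 − c, so c ≥ 79 − 24 = 55.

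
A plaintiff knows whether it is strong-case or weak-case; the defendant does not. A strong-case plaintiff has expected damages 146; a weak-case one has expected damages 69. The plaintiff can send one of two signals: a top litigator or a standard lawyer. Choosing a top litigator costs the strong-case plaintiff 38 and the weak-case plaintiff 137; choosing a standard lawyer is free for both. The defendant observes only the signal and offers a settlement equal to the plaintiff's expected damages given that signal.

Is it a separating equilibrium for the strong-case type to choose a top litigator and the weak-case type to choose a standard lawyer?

Yes

If types separate, top litigator earns payment 146 and standard lawyer earns 69.
Strong-case: top litigator gives 146 − 38 = 108; standard lawyer gives 69 − 0 = 69. No deviation. ✓
Weak-case: standard lawyer gives 69 − 0 = 69; top litigator gives 146 − 137 = 9. No deviation. ✓
Neither type gains from mimicking the other.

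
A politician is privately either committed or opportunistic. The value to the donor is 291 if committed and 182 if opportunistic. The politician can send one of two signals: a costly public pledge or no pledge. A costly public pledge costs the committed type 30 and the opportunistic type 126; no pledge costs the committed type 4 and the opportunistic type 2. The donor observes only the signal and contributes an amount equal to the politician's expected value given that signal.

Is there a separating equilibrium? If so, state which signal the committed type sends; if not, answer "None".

pledge

Try committed → pledge, opportunistic → no pledge:
  If types separate, pledge earns payment 291 and no pledge earns 182.
  Committed: pledge gives 291 − 30 = 261; no pledge gives 182 − 4 = 178. No deviation. ✓
  Opportunistic: no pledge gives 182 − 2 = 180; pledge gives 291 − 126 = 165. No deviation. ✓
Both hold — the committed type sends pledge.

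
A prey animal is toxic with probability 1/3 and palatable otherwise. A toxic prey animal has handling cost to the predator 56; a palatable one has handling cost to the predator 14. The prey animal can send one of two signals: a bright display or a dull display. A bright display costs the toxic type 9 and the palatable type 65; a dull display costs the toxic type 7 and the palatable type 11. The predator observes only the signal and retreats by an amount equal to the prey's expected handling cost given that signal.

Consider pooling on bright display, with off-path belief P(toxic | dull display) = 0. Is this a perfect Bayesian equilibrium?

No

At the pooled signal (bright display) the predator holds the prior 1/3 and pays 1/3·56 + 2/3·14 = 28. Off-path (dull display) belief 0 gives 0·56 + 1·14 = 14.
Toxic: bright display gives 28 − 9 = 19; dull display gives 14 − 7 = 7. Stays. ✓
Palatable: bright display gives 28 − 65 = -37; dull display gives 14 − 11 = 3. Deviates. ✗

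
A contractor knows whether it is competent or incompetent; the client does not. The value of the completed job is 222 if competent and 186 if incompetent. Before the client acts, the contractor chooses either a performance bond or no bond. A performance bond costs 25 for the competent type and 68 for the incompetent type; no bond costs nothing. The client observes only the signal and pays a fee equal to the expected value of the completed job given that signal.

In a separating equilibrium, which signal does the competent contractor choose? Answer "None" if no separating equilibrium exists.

Try competent → bond, incompetent → no bond:
  If types separate, bond earns payment 222 and no bond earns 186.
  Competent: bond gives 222 − 25 = 197; no bond gives 186 − 0 = 186. No deviation. ✓
  Incompetent: no bond gives 186 − 0 = 186; bond gives 222 − 68 = 154. No deviation. ✓
Both hold — the competent type sends bond.

bond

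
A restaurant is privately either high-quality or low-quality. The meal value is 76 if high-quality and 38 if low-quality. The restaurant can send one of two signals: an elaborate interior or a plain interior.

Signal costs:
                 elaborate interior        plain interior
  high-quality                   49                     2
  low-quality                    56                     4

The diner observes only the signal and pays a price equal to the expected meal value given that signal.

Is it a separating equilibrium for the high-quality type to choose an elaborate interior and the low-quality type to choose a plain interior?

No

If types separate, elaborate interior earns payment 76 and plain interior earns 38.
High-quality: elaborate interior gives 76 − 49 = 27; plain interior gives 38 − 2 = 36. Would deviate. ✗
Low-quality: plain interior gives 38 − 4 = 34; elaborate interior gives 76 − 56 = 20. No deviation. ✓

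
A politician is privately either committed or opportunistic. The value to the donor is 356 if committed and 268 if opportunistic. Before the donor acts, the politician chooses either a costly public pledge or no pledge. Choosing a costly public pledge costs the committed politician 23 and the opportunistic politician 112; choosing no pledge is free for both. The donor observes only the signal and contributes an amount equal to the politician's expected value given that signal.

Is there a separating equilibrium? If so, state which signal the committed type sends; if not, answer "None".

Try committed → pledge, opportunistic → no pledge:
  Under separation the donor infers type exactly: pledge → committed (pays 356), no pledge → opportunistic (pays 268).
  Committed: pledge gives 356 − 23 = 333; no pledge gives 268 − 0 = 268. No deviation. ✓
  Opportunistic: no pledge gives 268 − 0 = 268; pledge gives 356 − 112 = 244. No deviation. ✓
Both hold — the committed type sends pledge.

pledge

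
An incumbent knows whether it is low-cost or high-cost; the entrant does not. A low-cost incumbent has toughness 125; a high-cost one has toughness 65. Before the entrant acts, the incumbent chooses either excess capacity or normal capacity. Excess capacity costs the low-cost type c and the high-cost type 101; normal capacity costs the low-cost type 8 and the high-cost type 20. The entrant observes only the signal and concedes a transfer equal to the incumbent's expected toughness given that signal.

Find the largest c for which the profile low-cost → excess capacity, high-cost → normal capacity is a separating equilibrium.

68

Under separation: excess capacity → low-cost (pays 125); normal capacity → high-cost (pays 65).
High-cost: 65 − 20 = 45 ≥ 125 − 101 = 24. Holds regardless of c. ✓
Low-cost: 125 − c ≥ 65 − 8, so c ≤ 125 − 57 = 68.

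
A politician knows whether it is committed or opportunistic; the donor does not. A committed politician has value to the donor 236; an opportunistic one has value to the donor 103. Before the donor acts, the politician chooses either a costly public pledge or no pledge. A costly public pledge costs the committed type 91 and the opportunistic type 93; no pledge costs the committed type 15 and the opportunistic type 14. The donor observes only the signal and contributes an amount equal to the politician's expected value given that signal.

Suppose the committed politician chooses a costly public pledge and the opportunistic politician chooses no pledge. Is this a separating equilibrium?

No

Under separation the donor infers type exactly: pledge → committed (pays 236), no pledge → opportunistic (pays 103).
Committed: pledge gives 236 − 91 = 145; no pledge gives 103 − 15 = 88. No deviation. ✓
Opportunistic: no pledge gives 103 − 14 = 89; pledge gives 236 − 93 = 143. Would deviate. ✗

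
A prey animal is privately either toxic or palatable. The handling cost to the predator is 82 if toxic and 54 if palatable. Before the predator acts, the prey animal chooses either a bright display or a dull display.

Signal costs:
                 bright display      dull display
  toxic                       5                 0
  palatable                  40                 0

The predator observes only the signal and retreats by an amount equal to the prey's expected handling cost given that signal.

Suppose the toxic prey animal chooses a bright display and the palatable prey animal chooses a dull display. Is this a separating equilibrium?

Yes

Under separation the predator infers type exactly: bright display → toxic (pays 82), dull display → palatable (pays 54).
Toxic: bright display gives 82 − 5 = 77; dull display gives 54 − 0 = 54. No deviation. ✓
Palatable: dull display gives 54 − 0 = 54; bright display gives 82 − 40 = 42. No deviation. ✓
Neither type gains from mimicking the other.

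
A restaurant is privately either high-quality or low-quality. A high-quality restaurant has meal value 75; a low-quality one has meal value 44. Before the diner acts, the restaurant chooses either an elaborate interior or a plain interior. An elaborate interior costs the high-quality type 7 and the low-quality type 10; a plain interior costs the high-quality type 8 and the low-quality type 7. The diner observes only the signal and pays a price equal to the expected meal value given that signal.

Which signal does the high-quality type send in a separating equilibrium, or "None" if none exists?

None

Try high-quality → elaborate interior, low-quality → plain interior:
  If types separate, elaborate interior earns payment 75 and plain interior earns 44.
  High-quality: elaborate interior gives 75 − 7 = 68; plain interior gives 44 − 8 = 36. No deviation. ✓
  Low-quality: plain interior gives 44 − 7 = 37; elaborate interior gives 75 − 10 = 65. Would deviate. ✗
Try high-quality → plain interior, low-quality → elaborate interior:
  If types separate, plain interior earns payment 75 and elaborate interior earns 44.
  High-quality: plain interior gives 75 − 8 = 67; elaborate interior gives 44 − 7 = 37. No deviation. ✓
  Low-quality: elaborate interior gives 44 − 10 = 34; plain interior gives 75 − 7 = 68. Would deviate. ✗
Neither assignment is incentive-compatible.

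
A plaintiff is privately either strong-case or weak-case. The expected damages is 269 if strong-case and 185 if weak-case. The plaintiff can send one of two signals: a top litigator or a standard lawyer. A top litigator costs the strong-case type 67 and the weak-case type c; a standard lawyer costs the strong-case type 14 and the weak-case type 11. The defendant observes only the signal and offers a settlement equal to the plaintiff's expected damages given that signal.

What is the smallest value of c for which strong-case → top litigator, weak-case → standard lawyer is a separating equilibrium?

95

Under separation: top litigator → strong-case (pays 269); standard lawyer → weak-case (pays 185).
Strong-case: 269 − 67 = 202 ≥ 185 − 14 = 171. Holds regardless of c. ✓
Weak-case: 185 − 11 ≥ 269 − c, so c ≥ 269 − 174 = 95.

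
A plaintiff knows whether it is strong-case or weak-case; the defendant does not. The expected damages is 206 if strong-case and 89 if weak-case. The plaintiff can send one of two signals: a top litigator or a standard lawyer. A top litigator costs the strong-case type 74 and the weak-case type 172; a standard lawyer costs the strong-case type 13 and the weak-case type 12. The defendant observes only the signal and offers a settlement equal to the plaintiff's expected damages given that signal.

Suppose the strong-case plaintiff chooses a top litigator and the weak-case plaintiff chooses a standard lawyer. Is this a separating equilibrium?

Yes

If types separate, top litigator earns payment 206 and standard lawyer earns 89.
Strong-case: top litigator gives 206 − 74 = 132; standard lawyer gives 89 − 13 = 76. No deviation. ✓
Weak-case: standard lawyer gives 89 − 12 = 77; top litigator gives 206 − 172 = 34. No deviation. ✓
Both incentive constraints hold.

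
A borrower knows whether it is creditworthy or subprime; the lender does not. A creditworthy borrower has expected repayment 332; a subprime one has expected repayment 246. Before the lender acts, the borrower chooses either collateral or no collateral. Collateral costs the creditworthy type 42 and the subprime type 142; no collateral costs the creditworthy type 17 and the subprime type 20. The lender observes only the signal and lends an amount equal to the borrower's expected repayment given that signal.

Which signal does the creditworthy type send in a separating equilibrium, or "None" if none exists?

collateral

Try creditworthy → collateral, subprime → no collateral:
  If types separate, collateral earns payment 332 and no collateral earns 246.
  Creditworthy: collateral gives 332 − 42 = 290; no collateral gives 246 − 17 = 229. No deviation. ✓
  Subprime: no collateral gives 246 − 20 = 226; collateral gives 332 − 142 = 190. No deviation. ✓
Both hold — the creditworthy type sends collateral.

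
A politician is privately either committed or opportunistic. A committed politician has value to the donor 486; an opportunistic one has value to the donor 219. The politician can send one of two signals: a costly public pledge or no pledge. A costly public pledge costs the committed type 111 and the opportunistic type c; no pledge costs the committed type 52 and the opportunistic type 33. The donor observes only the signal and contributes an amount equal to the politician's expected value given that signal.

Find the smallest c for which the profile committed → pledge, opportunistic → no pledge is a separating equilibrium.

300

Under separation: pledge → committed (pays 486); no pledge → opportunistic (pays 219).
Committed: 486 − 111 = 375 ≥ 219 − 52 = 167. Holds regardless of c. ✓
Opportunistic: 219 − 33 ≥ 486 − c, so c ≥ 486 − 186 = 300.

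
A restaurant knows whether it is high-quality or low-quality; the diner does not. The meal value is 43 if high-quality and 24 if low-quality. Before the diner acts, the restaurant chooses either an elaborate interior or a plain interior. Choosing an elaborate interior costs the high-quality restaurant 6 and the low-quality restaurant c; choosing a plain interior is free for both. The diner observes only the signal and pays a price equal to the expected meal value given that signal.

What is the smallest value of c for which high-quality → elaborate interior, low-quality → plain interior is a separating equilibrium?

Under separation: elaborate interior → high-quality (pays 43); plain interior → low-quality (pays 24).
High-quality: 43 − 6 = 37 ≥ 24 − 0 = 24. Holds regardless of c. ✓
Low-quality: 24 − 0 ≥ 43 − c, so c ≥ 43 − 24 = 19.

19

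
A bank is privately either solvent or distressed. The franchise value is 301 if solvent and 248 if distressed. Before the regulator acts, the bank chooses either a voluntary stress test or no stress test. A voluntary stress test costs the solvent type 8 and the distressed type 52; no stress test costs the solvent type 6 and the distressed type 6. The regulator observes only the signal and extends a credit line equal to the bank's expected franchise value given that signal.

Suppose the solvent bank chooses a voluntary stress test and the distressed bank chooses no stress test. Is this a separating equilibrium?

No

If types separate, stress test earns payment 301 and no stress test earns 248.
Solvent: stress test gives 301 − 8 = 293; no stress test gives 248 − 6 = 242. No deviation. ✓
Distressed: no stress test gives 248 − 6 = 242; stress test gives 301 − 52 = 249. Would deviate. ✗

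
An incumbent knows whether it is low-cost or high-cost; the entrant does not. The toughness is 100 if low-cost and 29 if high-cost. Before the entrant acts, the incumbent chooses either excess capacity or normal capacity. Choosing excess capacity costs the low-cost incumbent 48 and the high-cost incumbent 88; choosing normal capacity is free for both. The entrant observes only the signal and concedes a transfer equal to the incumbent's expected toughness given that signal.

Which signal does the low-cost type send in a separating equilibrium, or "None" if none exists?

Try low-cost → excess capacity, high-cost → normal capacity:
  If types separate, excess capacity earns payment 100 and normal capacity earns 29.
  Low-cost: excess capacity gives 100 − 48 = 52; normal capacity gives 29 − 0 = 29. No deviation. ✓
  High-cost: normal capacity gives 29 − 0 = 29; excess capacity gives 100 − 88 = 12. No deviation. ✓
Both hold — the low-cost type sends excess capacity.

excess capacity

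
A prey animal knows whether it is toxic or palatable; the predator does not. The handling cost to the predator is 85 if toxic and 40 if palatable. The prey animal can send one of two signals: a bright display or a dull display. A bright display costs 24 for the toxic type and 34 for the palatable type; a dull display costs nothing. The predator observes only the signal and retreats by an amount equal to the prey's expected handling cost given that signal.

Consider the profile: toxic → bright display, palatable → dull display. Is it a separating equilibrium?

If types separate, bright display earns payment 85 and dull display earns 40.
Toxic: bright display gives 85 − 24 = 61; dull display gives 40 − 0 = 40. No deviation. ✓
Palatable: dull display gives 40 − 0 = 40; bright display gives 85 − 34 = 51. Would deviate. ✗

No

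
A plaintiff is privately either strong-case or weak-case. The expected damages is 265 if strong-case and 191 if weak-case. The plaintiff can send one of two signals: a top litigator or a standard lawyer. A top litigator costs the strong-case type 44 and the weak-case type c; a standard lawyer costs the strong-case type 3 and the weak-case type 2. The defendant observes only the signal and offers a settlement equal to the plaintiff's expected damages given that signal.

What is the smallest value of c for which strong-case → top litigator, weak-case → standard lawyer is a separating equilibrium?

Under separation: top litigator → strong-case (pays 265); standard lawyer → weak-case (pays 191).
Strong-case: 265 − 44 = 221 ≥ 191 − 3 = 188. Holds regardless of c. ✓
Weak-case: 191 − 2 ≥ 265 − c, so c ≥ 265 − 189 = 76.

76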